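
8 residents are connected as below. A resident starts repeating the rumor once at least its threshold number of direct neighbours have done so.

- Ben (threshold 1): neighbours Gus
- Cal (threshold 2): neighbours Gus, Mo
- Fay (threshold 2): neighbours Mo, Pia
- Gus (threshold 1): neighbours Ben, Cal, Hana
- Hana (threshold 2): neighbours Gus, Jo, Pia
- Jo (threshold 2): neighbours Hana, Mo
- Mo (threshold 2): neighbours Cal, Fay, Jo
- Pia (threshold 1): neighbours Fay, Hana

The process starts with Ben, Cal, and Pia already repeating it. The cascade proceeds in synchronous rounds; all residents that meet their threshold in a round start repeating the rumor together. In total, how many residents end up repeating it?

Round 1 — Ben, Cal, Pia start repeating the rumor (initial).
Round 2 — checking thresholds:
  Fay: 1 of 2 neighbours < 2, not yet.
  Gus: 2 of 3 neighbours ≥ 1, starts repeating the rumor.
  Hana: 1 of 3 neighbours < 2, not yet.
  Mo: 1 of 3 neighbours < 2, not yet.
Round 3 — checking thresholds:
  Fay: 1 of 2 neighbours < 2, not yet.
  Hana: 2 of 3 neighbours ≥ 2, starts repeating the rumor.
  Mo: 1 of 3 neighbours < 2, not yet.
Round 4 — no new spreads; cascade stops.

5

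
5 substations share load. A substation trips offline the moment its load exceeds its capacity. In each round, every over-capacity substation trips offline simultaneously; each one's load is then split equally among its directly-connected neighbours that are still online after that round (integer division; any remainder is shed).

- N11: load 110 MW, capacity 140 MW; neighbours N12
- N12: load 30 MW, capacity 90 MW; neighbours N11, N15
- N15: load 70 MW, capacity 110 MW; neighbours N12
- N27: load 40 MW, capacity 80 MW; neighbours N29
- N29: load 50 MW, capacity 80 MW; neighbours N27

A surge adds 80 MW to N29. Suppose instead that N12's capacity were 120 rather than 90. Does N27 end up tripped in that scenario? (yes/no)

yes

With N12's capacity at 120:
Round 1 — N29 at 130 > 80. N29 trips offline.
  N29 sheds 130 MW to N27: 130 each.
    N27: 40+130 = 170 > 80
Round 2 — N27 trips offline.
  N27 sheds 170 MW: no online neighbours, lost.
No further trips.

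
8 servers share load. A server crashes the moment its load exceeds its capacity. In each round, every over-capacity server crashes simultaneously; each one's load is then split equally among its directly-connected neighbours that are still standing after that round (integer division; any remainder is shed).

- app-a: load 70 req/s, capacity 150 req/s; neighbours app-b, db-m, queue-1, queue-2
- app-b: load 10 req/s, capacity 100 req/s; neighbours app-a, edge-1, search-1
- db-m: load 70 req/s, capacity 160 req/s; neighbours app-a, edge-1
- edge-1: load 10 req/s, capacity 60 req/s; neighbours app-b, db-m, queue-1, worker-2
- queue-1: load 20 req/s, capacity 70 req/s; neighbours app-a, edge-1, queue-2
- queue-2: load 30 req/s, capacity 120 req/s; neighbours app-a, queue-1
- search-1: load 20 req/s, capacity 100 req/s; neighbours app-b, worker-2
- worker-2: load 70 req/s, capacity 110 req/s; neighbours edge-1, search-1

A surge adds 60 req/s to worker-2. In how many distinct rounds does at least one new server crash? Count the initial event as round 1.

Round 1 — worker-2 at 130 > 110. worker-2 crashes.
  worker-2 sheds 130 req/s to edge-1, search-1: 65 each.
    edge-1: 10+65 = 75 > 60
    search-1: 20+65 = 85 ≤ 100
Round 2 — edge-1 crashes.
  edge-1 sheds 75 req/s to app-b, db-m, queue-1: 25 each.
    app-b: 10+25 = 35 ≤ 100
    db-m: 70+25 = 95 ≤ 160
    queue-1: 20+25 = 45 ≤ 70
No further crashes.

2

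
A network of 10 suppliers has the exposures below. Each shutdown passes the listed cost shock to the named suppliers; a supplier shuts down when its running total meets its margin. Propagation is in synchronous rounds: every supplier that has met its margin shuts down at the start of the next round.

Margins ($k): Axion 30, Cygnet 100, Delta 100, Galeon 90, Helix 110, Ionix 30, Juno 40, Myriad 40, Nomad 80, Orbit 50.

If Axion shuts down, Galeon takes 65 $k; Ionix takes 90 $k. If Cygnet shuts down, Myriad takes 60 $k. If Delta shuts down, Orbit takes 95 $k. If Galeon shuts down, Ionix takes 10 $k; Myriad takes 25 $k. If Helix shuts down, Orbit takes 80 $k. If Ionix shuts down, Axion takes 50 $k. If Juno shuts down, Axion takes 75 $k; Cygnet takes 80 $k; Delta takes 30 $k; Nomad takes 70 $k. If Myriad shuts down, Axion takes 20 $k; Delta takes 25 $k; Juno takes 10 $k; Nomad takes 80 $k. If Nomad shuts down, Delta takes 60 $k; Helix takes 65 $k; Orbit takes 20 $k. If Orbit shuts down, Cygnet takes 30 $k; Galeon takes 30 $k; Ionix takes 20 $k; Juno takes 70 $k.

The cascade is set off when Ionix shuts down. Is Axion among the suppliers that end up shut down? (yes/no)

Round 1 — Ionix shuts down (initial).
  Axion: +50 → 50 ≥ 30
Round 2 — Axion shuts down.
  Galeon: +65 → 65 < 90
No further shutdowns.

yes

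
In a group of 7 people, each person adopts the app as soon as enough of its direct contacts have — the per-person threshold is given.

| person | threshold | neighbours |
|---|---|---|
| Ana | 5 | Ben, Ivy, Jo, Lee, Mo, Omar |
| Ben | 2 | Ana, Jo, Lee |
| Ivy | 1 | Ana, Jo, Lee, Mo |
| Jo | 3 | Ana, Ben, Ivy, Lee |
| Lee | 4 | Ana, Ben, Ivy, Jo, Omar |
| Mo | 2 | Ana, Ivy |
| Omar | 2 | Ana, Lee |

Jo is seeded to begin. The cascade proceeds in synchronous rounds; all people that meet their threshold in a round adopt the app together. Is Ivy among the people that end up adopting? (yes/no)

Round 1 — Jo adopts the app (initial).
Round 2 — checking thresholds:
  Ana: 1 of 6 neighbours < 5, holds.
  Ben: 1 of 3 neighbours < 2, holds.
  Ivy: 1 of 4 neighbours ≥ 1, adopts the app.
  Lee: 1 of 5 neighbours < 4, holds.
Round 3 — no new adoptions; cascade stops.

yes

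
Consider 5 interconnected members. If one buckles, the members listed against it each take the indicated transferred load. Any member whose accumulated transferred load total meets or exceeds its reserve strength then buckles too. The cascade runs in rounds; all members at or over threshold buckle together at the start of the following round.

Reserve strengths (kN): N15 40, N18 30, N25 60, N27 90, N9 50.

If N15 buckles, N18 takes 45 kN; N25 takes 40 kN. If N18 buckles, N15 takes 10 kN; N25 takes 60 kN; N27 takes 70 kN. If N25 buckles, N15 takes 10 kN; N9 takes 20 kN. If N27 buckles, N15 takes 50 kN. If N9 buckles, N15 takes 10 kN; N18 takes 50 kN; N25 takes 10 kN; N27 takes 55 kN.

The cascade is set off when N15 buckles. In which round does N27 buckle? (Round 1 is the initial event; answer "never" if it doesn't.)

Round 1 — N15 buckles (initial).
  N18: +45 → 45 ≥ 30
  N25: +40 → 40 < 60
Round 2 — N18 buckles.
  N25: +60 → 100 ≥ 60
  N27: +70 → 70 < 90
Round 3 — N25 buckles.
  N9: +20 → 20 < 50
No further bucklings.

never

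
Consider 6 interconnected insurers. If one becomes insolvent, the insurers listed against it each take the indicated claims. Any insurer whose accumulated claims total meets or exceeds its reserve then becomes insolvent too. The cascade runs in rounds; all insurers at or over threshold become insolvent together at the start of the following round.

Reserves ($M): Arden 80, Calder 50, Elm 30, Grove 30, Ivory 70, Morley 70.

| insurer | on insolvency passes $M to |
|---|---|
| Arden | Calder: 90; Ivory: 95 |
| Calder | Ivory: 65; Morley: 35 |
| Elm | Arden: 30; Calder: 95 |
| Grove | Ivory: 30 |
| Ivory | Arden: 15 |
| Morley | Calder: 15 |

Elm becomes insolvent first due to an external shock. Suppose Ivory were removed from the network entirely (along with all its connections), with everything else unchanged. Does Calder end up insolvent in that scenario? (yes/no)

With Ivory removed:
Round 1 — Elm becomes insolvent (initial).
  Arden: +30 → 30 < 80
  Calder: +95 → 95 ≥ 50
Round 2 — Calder becomes insolvent.
  Morley: +35 → 35 < 70
No further insolvencies.

yes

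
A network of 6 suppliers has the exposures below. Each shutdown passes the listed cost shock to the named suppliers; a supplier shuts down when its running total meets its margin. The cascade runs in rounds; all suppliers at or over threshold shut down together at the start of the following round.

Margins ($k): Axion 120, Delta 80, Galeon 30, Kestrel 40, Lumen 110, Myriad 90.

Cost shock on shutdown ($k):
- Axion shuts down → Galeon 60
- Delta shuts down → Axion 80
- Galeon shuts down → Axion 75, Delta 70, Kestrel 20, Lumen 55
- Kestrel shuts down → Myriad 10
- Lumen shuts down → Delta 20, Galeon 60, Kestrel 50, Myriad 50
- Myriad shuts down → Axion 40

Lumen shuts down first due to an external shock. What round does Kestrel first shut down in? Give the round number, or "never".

Round 1 — Lumen shuts down (initial).
  Delta: +20 → 20 < 80
  Galeon: +60 → 60 ≥ 30
  Kestrel: +50 → 50 ≥ 40
  Myriad: +50 → 50 < 90
Round 2 — Galeon, Kestrel shut down.
  Axion: +75 → 75 < 120
  Delta: +70 → 90 ≥ 80
  Myriad: +10 → 60 < 90
Round 3 — Delta shuts down.
  Axion: +80 → 155 ≥ 120
Round 4 — Axion shuts down.
No further shutdowns.

2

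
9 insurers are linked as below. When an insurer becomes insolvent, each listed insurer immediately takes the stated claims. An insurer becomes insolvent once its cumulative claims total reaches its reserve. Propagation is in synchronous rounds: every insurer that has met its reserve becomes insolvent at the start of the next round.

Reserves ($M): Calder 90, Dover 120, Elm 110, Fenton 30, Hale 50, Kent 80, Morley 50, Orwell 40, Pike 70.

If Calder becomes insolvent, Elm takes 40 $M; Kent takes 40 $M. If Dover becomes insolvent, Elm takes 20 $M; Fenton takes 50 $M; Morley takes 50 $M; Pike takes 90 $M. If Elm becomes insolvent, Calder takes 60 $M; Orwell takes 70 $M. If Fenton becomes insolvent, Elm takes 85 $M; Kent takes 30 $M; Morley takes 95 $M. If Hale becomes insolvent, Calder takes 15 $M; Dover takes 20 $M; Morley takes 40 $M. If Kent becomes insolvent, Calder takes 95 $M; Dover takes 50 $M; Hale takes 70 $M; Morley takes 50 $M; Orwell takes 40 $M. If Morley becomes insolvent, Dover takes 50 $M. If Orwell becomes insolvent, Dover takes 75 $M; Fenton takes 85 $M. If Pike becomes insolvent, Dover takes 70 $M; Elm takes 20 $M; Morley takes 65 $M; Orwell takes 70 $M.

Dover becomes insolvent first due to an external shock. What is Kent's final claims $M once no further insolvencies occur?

Round 1 — Dover becomes insolvent (initial).
  Elm: +20 → 20 < 110
  Fenton: +50 → 50 ≥ 30
  Morley: +50 → 50 ≥ 50
  Pike: +90 → 90 ≥ 70
Round 2 — Fenton, Morley, Pike become insolvent.
  Elm: +85+20 → 125 ≥ 110
  Kent: +30 → 30 < 80
  Orwell: +70 → 70 ≥ 40
Round 3 — Elm, Orwell become insolvent.
  Calder: +60 → 60 < 90
No further insolvencies.

30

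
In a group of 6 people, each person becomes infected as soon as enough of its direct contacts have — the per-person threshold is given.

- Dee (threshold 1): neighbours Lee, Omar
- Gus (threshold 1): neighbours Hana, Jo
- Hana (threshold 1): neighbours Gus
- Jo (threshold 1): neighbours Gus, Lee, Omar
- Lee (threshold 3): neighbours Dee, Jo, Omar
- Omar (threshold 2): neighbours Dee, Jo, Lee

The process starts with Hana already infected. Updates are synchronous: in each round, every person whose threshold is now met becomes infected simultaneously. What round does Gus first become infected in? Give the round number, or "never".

2

Round 1 — Hana becomes infected (initial).
Round 2 — checking thresholds:
  Gus: 1 of 2 neighbours ≥ 1, becomes infected.
Round 3 — checking thresholds:
  Jo: 1 of 3 neighbours ≥ 1, becomes infected.
Round 4 — no new infections; cascade stops.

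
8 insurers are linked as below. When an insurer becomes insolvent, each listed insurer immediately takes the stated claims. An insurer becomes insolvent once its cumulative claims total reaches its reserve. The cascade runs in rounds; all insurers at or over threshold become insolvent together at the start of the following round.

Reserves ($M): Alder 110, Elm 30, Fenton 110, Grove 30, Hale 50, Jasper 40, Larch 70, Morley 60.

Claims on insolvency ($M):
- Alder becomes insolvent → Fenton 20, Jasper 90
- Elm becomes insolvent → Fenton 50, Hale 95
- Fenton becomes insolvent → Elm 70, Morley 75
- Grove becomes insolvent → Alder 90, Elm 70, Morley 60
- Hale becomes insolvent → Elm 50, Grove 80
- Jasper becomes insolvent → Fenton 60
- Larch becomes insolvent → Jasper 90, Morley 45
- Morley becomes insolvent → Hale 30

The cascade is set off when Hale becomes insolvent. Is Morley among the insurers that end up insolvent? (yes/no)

Round 1 — Hale becomes insolvent (initial).
  Elm: +50 → 50 ≥ 30
  Grove: +80 → 80 ≥ 30
Round 2 — Elm, Grove become insolvent.
  Alder: +90 → 90 < 110
  Fenton: +50 → 50 < 110
  Morley: +60 → 60 ≥ 60
Round 3 — Morley becomes insolvent.
No further insolvencies.

yes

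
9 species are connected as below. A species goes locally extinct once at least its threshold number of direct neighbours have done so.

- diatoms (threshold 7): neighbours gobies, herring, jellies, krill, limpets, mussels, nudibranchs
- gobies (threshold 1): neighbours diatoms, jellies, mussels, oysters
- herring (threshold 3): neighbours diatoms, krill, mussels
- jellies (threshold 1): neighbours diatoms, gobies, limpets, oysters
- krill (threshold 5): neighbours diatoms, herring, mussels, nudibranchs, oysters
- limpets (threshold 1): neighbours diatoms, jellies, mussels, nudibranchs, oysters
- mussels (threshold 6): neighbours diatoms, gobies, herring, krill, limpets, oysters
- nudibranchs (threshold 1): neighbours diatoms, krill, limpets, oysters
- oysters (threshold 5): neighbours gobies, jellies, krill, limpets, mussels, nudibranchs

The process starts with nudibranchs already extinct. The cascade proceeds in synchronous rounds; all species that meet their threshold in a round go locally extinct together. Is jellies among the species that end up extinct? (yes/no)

yes

Round 1 — nudibranchs goes locally extinct (initial).
Round 2 — checking thresholds:
  diatoms: 1 of 7 neighbours < 7, not yet.
  krill: 1 of 5 neighbours < 5, not yet.
  limpets: 1 of 5 neighbours ≥ 1, goes locally extinct.
  oysters: 1 of 6 neighbours < 5, not yet.
Round 3 — checking thresholds:
  diatoms: 2 of 7 neighbours < 7, not yet.
  jellies: 1 of 4 neighbours ≥ 1, goes locally extinct.
  krill: 1 of 5 neighbours < 5, not yet.
  mussels: 1 of 6 neighbours < 6, not yet.
  oysters: 2 of 6 neighbours < 5, not yet.
Round 4 — checking thresholds:
  diatoms: 3 of 7 neighbours < 7, not yet.
  gobies: 1 of 4 neighbours ≥ 1, goes locally extinct.
  krill: 1 of 5 neighbours < 5, not yet.
  mussels: 1 of 6 neighbours < 6, not yet.
  oysters: 3 of 6 neighbours < 5, not yet.
Round 5 — no new extinctions; cascade stops.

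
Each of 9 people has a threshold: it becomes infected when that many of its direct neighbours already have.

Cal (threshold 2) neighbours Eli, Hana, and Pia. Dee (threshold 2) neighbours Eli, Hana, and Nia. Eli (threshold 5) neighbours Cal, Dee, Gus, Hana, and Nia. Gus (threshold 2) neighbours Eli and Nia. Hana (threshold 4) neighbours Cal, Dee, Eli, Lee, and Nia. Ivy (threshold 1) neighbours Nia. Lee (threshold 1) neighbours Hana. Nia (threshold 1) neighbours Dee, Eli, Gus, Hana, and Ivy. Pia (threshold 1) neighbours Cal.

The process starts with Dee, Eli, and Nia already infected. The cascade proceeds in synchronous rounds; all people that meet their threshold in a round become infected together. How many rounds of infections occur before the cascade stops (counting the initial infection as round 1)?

2

Round 1 — Dee, Eli, Nia become infected (initial).
Round 2 — checking thresholds:
  Cal: 1 of 3 neighbours < 2, below threshold.
  Gus: 2 of 2 neighbours ≥ 2, becomes infected.
  Hana: 3 of 5 neighbours < 4, below threshold.
  Ivy: 1 of 1 neighbours ≥ 1, becomes infected.
Round 3 — no new infections; cascade stops.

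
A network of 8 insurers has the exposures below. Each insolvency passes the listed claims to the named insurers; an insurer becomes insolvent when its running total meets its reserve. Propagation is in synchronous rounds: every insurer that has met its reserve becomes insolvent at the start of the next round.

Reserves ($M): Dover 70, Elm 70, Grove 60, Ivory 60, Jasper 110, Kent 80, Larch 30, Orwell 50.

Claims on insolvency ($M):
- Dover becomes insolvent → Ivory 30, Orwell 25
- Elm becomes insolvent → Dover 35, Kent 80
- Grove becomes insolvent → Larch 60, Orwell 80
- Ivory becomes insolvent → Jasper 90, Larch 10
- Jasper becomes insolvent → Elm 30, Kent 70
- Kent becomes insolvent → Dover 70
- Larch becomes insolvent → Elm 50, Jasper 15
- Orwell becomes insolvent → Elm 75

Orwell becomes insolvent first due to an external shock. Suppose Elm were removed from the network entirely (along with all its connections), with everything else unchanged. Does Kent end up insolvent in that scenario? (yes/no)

With Elm removed:
Round 1 — Orwell becomes insolvent (initial).
No further insolvencies.

no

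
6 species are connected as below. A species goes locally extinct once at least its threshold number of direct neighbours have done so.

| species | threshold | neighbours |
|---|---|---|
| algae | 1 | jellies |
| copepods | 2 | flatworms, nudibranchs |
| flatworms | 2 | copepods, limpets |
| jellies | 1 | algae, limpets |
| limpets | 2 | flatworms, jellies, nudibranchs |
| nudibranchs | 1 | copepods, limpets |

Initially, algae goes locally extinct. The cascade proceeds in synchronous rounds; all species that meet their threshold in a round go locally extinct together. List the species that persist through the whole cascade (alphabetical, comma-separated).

Round 1 — algae goes locally extinct (initial).
Round 2 — checking thresholds:
  jellies: 1 of 2 neighbours ≥ 1, goes locally extinct.
Round 3 — no new extinctions; cascade stops.

copepods, flatworms, limpets, nudibranchs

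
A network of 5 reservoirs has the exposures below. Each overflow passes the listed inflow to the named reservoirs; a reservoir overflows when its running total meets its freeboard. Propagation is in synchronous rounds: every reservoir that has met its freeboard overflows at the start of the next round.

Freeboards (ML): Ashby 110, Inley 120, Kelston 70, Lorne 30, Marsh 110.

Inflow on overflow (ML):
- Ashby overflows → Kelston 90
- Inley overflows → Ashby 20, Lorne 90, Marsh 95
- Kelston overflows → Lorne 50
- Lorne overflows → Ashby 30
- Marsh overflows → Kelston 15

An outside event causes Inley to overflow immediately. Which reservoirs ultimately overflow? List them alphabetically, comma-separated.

Inley, Lorne

Round 1 — Inley overflows (initial).
  Ashby: +20 → 20 < 110
  Lorne: +90 → 90 ≥ 30
  Marsh: +95 → 95 < 110
Round 2 — Lorne overflows.
  Ashby: +30 → 50 < 110
No further overflows.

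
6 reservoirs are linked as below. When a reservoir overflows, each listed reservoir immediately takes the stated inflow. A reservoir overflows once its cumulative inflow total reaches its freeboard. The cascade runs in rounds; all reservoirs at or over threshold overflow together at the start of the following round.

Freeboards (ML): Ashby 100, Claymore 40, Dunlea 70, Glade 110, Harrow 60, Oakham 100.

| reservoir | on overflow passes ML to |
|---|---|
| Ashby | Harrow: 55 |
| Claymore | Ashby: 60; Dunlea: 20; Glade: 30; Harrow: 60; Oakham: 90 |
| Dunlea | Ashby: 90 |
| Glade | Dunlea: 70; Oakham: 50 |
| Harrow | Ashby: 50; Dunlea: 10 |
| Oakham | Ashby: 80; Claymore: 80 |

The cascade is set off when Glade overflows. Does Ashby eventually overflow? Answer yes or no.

no

Round 1 — Glade overflows (initial).
  Dunlea: +70 → 70 ≥ 70
  Oakham: +50 → 50 < 100
Round 2 — Dunlea overflows.
  Ashby: +90 → 90 < 100
No further overflows.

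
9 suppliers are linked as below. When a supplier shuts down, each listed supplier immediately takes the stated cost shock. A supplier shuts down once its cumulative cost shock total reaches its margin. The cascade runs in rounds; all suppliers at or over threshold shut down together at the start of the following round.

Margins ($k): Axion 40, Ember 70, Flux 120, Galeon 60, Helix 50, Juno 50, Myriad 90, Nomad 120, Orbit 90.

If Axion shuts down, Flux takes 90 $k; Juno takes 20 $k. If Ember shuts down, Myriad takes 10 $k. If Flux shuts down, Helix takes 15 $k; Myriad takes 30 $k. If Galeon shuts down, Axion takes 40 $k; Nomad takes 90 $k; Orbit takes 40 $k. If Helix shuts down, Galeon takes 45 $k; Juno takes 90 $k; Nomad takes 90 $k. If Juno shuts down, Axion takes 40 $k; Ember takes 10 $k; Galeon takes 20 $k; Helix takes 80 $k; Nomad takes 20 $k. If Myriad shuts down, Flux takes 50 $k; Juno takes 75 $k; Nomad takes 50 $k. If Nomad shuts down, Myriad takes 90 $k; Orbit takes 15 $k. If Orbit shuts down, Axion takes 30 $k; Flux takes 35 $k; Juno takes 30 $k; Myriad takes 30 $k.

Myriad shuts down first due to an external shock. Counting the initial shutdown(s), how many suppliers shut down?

7

Round 1 — Myriad shuts down (initial).
  Flux: +50 → 50 < 120
  Juno: +75 → 75 ≥ 50
  Nomad: +50 → 50 < 120
Round 2 — Juno shuts down.
  Axion: +40 → 40 ≥ 40
  Ember: +10 → 10 < 70
  Galeon: +20 → 20 < 60
  Helix: +80 → 80 ≥ 50
  Nomad: +20 → 70 < 120
Round 3 — Axion, Helix shut down.
  Flux: +90 → 140 ≥ 120
  Galeon: +45 → 65 ≥ 60
  Nomad: +90 → 160 ≥ 120
Round 4 — Flux, Galeon, Nomad shut down.
  Orbit: +40+15 → 55 < 90
No further shutdowns.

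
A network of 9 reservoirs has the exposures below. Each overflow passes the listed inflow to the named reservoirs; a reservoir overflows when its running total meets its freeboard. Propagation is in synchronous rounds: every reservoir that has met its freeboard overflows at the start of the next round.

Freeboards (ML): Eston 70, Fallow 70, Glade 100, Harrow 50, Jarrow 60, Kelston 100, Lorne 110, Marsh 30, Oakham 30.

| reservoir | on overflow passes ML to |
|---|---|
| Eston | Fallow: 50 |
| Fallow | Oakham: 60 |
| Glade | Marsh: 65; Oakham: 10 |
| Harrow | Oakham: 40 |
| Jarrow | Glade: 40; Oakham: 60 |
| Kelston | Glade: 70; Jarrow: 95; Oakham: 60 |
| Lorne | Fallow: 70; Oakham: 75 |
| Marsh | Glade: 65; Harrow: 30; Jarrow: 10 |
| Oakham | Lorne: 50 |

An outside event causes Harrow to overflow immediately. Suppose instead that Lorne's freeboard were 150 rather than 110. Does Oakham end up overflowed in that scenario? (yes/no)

With Lorne's freeboard at 150:
Round 1 — Harrow overflows (initial).
  Oakham: +40 → 40 ≥ 30
Round 2 — Oakham overflows.
  Lorne: +50 → 50 < 150
No further overflows.

yes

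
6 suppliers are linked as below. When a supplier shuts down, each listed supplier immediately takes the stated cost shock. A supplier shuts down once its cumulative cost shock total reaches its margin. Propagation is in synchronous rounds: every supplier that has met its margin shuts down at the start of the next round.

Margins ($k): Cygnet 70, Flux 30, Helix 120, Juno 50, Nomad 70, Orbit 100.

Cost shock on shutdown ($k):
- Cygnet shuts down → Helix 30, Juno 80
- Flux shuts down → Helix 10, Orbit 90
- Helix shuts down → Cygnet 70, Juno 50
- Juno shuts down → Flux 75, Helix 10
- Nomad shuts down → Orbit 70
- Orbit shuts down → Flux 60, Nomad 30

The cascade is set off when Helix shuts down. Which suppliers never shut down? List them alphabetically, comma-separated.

Round 1 — Helix shuts down (initial).
  Cygnet: +70 → 70 ≥ 70
  Juno: +50 → 50 ≥ 50
Round 2 — Cygnet, Juno shut down.
  Flux: +75 → 75 ≥ 30
Round 3 — Flux shuts down.
  Orbit: +90 → 90 < 100
No further shutdowns.

Nomad, Orbit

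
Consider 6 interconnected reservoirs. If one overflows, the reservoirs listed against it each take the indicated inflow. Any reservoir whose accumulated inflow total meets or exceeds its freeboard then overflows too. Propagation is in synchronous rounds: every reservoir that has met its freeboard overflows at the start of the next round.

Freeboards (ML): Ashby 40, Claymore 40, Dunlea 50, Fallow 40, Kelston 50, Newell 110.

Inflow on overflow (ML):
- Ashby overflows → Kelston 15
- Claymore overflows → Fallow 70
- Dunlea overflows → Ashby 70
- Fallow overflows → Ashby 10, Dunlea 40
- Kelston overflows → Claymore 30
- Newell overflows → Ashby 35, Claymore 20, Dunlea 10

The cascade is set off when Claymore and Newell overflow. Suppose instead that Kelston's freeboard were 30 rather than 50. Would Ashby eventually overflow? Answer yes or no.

With Kelston's freeboard at 30:
Round 1 — Claymore, Newell overflow (initial).
  Ashby: +35 → 35 < 40
  Dunlea: +10 → 10 < 50
  Fallow: +70 → 70 ≥ 40
Round 2 — Fallow overflows.
  Ashby: +10 → 45 ≥ 40
  Dunlea: +40 → 50 ≥ 50
Round 3 — Ashby, Dunlea overflow.
  Kelston: +15 → 15 < 30
No further overflows.

yes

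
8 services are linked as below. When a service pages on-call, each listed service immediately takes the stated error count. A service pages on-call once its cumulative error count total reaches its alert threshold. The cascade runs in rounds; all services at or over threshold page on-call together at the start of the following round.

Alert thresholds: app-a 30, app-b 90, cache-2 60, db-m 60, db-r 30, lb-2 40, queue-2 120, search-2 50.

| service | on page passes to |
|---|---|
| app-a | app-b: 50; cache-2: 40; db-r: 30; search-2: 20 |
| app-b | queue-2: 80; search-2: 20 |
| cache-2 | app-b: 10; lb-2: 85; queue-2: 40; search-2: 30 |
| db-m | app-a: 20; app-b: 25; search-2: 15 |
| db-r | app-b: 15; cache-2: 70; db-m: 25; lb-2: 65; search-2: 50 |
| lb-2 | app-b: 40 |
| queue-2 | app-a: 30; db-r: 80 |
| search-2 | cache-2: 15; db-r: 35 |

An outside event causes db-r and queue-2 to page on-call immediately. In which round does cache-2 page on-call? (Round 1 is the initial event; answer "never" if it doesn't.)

Round 1 — db-r, queue-2 page on-call (initial).
  app-a: +30 → 30 ≥ 30
  app-b: +15 → 15 < 90
  cache-2: +70 → 70 ≥ 60
  db-m: +25 → 25 < 60
  lb-2: +65 → 65 ≥ 40
  search-2: +50 → 50 ≥ 50
Round 2 — app-a, cache-2, lb-2, search-2 page on-call.
  app-b: +50+10+40 → 115 ≥ 90
Round 3 — app-b pages on-call.
No further pages.

2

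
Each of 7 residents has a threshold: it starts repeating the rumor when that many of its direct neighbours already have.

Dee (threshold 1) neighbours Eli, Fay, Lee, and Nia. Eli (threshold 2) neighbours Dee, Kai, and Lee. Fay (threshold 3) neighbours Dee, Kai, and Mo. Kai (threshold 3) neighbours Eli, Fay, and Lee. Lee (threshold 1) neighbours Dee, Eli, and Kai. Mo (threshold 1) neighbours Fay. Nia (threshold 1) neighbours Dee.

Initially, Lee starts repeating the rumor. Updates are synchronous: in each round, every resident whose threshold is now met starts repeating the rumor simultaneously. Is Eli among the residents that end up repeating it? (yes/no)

yes

Round 1 — Lee starts repeating the rumor (initial).
Round 2 — checking thresholds:
  Dee: 1 of 4 neighbours ≥ 1, starts repeating the rumor.
  Eli: 1 of 3 neighbours < 2, not yet.
  Kai: 1 of 3 neighbours < 3, not yet.
Round 3 — checking thresholds:
  Eli: 2 of 3 neighbours ≥ 2, starts repeating the rumor.
  Fay: 1 of 3 neighbours < 3, not yet.
  Kai: 1 of 3 neighbours < 3, not yet.
  Nia: 1 of 1 neighbours ≥ 1, starts repeating the rumor.
Round 4 — no new spreads; cascade stops.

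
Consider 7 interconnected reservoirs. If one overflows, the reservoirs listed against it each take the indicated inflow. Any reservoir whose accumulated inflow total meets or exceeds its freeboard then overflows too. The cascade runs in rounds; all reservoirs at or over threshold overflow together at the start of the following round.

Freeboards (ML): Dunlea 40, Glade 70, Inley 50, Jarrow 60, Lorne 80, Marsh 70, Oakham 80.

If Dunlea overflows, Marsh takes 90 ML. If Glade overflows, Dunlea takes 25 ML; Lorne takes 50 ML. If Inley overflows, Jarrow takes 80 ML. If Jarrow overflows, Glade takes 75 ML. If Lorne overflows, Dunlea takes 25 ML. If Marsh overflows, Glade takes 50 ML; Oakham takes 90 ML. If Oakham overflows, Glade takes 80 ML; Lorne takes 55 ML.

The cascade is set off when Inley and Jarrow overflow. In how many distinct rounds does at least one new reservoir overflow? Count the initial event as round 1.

Round 1 — Inley, Jarrow overflow (initial).
  Glade: +75 → 75 ≥ 70
Round 2 — Glade overflows.
  Dunlea: +25 → 25 < 40
  Lorne: +50 → 50 < 80
No further overflows.

2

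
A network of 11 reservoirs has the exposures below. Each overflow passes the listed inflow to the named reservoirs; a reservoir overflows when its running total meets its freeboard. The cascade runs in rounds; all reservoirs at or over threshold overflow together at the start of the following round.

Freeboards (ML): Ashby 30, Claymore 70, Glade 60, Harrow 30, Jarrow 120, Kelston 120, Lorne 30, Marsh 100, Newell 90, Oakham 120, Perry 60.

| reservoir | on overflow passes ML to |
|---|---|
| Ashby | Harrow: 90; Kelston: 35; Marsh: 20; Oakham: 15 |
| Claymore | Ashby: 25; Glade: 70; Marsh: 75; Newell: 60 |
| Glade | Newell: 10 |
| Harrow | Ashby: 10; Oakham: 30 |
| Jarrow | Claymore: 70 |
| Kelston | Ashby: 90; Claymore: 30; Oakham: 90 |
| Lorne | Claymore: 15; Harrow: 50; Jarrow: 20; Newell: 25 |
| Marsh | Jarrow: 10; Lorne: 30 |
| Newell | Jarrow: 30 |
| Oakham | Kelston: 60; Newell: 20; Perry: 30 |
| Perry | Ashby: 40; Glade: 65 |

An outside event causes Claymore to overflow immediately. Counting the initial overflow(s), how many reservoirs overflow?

Round 1 — Claymore overflows (initial).
  Ashby: +25 → 25 < 30
  Glade: +70 → 70 ≥ 60
  Marsh: +75 → 75 < 100
  Newell: +60 → 60 < 90
Round 2 — Glade overflows.
  Newell: +10 → 70 < 90
No further overflows.

2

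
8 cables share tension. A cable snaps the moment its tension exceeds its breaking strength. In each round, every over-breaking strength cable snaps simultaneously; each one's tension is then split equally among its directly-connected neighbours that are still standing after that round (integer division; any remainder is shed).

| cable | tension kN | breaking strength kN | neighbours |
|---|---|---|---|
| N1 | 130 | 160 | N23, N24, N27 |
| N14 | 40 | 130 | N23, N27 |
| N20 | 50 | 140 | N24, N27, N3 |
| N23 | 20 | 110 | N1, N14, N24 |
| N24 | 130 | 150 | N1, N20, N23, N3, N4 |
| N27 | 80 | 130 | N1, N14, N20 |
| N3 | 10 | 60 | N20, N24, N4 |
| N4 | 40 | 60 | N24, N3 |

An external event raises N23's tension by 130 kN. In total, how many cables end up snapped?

8

Round 1 — N23 at 150 > 110. N23 snaps.
  N23 sheds 150 kN to N1, N14, N24: 50 each.
    N1: 130+50 = 180 > 160
    N14: 40+50 = 90 ≤ 130
    N24: 130+50 = 180 > 150
Round 2 — N1, N24 snap.
  N1 sheds 180 kN to N27: 180 each.
    N27: 80+180 = 260 > 130
  N24 sheds 180 kN to N20, N3, N4: 60 each.
    N20: 50+60 = 110 ≤ 140
    N3: 10+60 = 70 > 60
    N4: 40+60 = 100 > 60
Round 3 — N27, N3, N4 snap.
  N27 sheds 260 kN to N14, N20: 130 each.
    N14: 90+130 = 220 > 130
    N20: 110+130 = 240 > 140
  N3 sheds 70 kN to N20: 70 each.
    N20: 240+70 = 310 > 140
  N4 sheds 100 kN: no online neighbours, lost.
Round 4 — N14, N20 snap.
  N14 sheds 220 kN: no online neighbours, lost.
  N20 sheds 310 kN: no online neighbours, lost.
No further breaks.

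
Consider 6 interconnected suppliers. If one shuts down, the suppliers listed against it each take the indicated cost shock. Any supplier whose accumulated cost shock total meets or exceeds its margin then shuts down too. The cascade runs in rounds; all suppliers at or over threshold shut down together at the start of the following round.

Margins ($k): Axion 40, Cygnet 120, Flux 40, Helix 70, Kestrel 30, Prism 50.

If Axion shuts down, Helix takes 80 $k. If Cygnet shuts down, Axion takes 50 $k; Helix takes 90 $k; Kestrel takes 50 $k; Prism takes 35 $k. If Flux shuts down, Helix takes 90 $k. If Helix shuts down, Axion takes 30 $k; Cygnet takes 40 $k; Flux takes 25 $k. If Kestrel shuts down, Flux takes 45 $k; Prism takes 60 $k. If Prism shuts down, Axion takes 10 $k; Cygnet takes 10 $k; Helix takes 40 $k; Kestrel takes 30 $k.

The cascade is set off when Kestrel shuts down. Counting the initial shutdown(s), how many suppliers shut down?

Round 1 — Kestrel shuts down (initial).
  Flux: +45 → 45 ≥ 40
  Prism: +60 → 60 ≥ 50
Round 2 — Flux, Prism shut down.
  Axion: +10 → 10 < 40
  Cygnet: +10 → 10 < 120
  Helix: +90+40 → 130 ≥ 70
Round 3 — Helix shuts down.
  Axion: +30 → 40 ≥ 40
  Cygnet: +40 → 50 < 120
Round 4 — Axion shuts down.
No further shutdowns.

5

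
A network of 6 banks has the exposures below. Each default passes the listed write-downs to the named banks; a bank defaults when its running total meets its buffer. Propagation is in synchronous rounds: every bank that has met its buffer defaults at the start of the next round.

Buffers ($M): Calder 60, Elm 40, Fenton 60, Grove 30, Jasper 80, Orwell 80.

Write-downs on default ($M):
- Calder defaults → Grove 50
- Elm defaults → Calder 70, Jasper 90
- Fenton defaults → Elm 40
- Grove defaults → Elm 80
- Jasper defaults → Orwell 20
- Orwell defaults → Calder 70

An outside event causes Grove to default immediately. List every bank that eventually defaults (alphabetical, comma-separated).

Calder, Elm, Grove, Jasper

Round 1 — Grove defaults (initial).
  Elm: +80 → 80 ≥ 40
Round 2 — Elm defaults.
  Calder: +70 → 70 ≥ 60
  Jasper: +90 → 90 ≥ 80
Round 3 — Calder, Jasper default.
  Orwell: +20 → 20 < 80
No further defaults.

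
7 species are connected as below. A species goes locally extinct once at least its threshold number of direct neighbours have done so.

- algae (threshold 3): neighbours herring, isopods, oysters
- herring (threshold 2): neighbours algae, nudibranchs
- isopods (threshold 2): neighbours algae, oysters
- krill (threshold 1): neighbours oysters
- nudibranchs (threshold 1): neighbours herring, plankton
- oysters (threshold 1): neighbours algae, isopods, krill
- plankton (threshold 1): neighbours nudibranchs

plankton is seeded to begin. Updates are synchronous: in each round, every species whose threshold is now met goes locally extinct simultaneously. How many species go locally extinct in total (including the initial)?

Round 1 — plankton goes locally extinct (initial).
Round 2 — checking thresholds:
  nudibranchs: 1 of 2 neighbours ≥ 1, goes locally extinct.
Round 3 — no new extinctions; cascade stops.

2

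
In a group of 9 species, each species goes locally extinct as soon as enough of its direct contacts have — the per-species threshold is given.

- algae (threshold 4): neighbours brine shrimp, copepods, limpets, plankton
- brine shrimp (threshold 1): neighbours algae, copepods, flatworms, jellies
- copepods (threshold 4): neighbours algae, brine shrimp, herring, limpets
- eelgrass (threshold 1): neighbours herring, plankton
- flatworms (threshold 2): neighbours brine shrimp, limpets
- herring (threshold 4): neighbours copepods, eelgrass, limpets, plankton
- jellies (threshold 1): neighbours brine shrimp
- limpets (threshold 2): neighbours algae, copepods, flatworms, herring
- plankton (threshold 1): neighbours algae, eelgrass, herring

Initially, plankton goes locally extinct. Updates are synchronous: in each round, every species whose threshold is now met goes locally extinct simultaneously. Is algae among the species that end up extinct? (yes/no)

no

Round 1 — plankton goes locally extinct (initial).
Round 2 — checking thresholds:
  algae: 1 of 4 neighbours < 4, not yet.
  eelgrass: 1 of 2 neighbours ≥ 1, goes locally extinct.
  herring: 1 of 4 neighbours < 4, not yet.
Round 3 — no new extinctions; cascade stops.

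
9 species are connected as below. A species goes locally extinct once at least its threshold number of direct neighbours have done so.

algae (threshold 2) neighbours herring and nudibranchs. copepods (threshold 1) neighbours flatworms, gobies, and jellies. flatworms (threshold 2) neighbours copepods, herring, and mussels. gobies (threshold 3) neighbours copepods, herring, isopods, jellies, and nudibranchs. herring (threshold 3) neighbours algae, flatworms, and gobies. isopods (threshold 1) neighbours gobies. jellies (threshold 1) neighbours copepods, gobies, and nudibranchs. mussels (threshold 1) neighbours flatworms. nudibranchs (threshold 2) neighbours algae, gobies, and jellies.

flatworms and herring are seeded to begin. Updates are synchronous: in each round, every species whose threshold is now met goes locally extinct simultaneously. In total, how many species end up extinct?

9

Round 1 — flatworms, herring go locally extinct (initial).
Round 2 — checking thresholds:
  algae: 1 of 2 neighbours < 2, not yet.
  copepods: 1 of 3 neighbours ≥ 1, goes locally extinct.
  gobies: 1 of 5 neighbours < 3, not yet.
  mussels: 1 of 1 neighbours ≥ 1, goes locally extinct.
Round 3 — checking thresholds:
  algae: 1 of 2 neighbours < 2, not yet.
  gobies: 2 of 5 neighbours < 3, not yet.
  jellies: 1 of 3 neighbours ≥ 1, goes locally extinct.
Round 4 — checking thresholds:
  algae: 1 of 2 neighbours < 2, not yet.
  gobies: 3 of 5 neighbours ≥ 3, goes locally extinct.
  nudibranchs: 1 of 3 neighbours < 2, not yet.
Round 5 — checking thresholds:
  algae: 1 of 2 neighbours < 2, not yet.
  isopods: 1 of 1 neighbours ≥ 1, goes locally extinct.
  nudibranchs: 2 of 3 neighbours ≥ 2, goes locally extinct.
Round 6 — checking thresholds:
  algae: 2 of 2 neighbours ≥ 2, goes locally extinct.
Round 7 — no new extinctions; cascade stops.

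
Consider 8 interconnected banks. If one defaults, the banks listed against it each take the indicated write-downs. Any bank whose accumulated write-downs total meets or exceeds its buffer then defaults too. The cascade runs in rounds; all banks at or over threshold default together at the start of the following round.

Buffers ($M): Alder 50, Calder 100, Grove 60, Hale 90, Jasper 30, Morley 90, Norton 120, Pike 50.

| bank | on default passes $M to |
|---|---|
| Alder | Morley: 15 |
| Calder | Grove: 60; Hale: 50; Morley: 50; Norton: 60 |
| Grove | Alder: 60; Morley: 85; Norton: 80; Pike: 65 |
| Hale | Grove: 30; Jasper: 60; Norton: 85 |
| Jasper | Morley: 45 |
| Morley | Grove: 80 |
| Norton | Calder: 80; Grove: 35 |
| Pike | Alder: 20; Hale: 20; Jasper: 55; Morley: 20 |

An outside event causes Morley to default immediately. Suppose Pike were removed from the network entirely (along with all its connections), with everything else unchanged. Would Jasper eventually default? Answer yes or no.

no

With Pike removed:
Round 1 — Morley defaults (initial).
  Grove: +80 → 80 ≥ 60
Round 2 — Grove defaults.
  Alder: +60 → 60 ≥ 50
  Norton: +80 → 80 < 120
Round 3 — Alder defaults.
No further defaults.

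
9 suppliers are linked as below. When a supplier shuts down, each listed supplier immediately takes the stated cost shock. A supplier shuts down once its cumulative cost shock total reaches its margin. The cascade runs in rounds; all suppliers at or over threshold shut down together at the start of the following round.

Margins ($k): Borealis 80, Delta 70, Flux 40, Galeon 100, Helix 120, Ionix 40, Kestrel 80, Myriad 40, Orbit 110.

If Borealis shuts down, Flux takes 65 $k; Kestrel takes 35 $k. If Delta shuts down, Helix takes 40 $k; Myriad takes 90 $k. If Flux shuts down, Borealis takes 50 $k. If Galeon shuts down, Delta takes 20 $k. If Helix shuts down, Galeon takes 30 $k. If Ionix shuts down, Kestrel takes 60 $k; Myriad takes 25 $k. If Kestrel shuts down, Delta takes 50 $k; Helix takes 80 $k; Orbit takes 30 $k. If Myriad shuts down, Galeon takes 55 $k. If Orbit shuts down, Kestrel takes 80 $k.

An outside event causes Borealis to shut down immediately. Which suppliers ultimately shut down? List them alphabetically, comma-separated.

Borealis, Flux

Round 1 — Borealis shuts down (initial).
  Flux: +65 → 65 ≥ 40
  Kestrel: +35 → 35 < 80
Round 2 — Flux shuts down.
No further shutdowns.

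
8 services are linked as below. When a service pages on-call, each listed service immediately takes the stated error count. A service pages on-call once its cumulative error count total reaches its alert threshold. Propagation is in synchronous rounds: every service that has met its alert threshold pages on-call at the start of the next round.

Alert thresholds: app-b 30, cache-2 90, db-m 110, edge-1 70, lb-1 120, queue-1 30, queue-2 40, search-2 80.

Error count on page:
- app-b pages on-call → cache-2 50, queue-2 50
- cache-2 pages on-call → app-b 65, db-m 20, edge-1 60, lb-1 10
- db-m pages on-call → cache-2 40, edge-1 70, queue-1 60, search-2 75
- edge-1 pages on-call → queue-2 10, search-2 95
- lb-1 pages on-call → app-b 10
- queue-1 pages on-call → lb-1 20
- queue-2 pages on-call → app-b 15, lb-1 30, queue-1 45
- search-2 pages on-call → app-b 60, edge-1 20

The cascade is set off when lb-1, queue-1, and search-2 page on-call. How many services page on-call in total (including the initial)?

5

Round 1 — lb-1, queue-1, search-2 page on-call (initial).
  app-b: +10+60 → 70 ≥ 30
  edge-1: +20 → 20 < 70
Round 2 — app-b pages on-call.
  cache-2: +50 → 50 < 90
  queue-2: +50 → 50 ≥ 40
Round 3 — queue-2 pages on-call.
No further pages.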